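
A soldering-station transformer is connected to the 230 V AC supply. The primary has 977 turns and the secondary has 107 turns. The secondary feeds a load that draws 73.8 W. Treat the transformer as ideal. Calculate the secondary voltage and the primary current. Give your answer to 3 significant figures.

V_s ≈ 25.2 V, I_p ≈ 0.321 A

V_s = V_p × N_s/N_p = 230 × 107/977 = 25.189 V.
I_s = P/V_s = 73.8/25.189 = 2.9298 A.
I_p = I_s × N_s/N_p = 2.9298 × 107/977 = 0.321 A.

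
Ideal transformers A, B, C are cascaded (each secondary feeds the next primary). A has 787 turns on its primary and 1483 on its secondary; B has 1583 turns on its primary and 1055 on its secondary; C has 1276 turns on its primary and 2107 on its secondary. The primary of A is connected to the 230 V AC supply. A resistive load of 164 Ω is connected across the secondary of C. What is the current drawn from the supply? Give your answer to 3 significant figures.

I_supply ≈ 6.03 A

Secondary of A: V = 230.00 × 1483/787 = 433.41 V.
Secondary of B: V = 433.41 × 1055/1583 = 288.85 V.
Secondary of C: V = 288.85 × 2107/1276 = 476.96 V.
I_load = 476.96/164 = 2.9083 A, so P_out = 476.96 × 2.9083 = 1387.1 W.
All ideal ⇒ P_in = P_out, so I_supply = 1387.1/230 = 6.03 A.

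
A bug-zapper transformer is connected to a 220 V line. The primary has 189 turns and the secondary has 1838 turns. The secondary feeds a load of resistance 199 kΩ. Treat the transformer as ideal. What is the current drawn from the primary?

I_p ≈ 0.105 A

V_s = V_p × N_s/N_p = 220 × 1838/189 = 2139.5 V.
I_s = V_s/R = 2139.5/199000 = 0.010751 A.
For an ideal transformer I_p N_p = I_s N_s, so I_p = 0.010751 × 1838/189 = 0.105 A.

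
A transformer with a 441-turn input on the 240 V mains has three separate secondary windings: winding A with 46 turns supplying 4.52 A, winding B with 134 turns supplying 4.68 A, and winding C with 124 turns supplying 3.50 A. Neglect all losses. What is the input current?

V_A = 240 × 46/441 = 25.034 V; V_B = 240 × 134/441 = 72.925 V; V_C = 240 × 124/441 = 67.483 V.
P_out = V_A I_A + V_B I_B + V_C I_C = 25.034×4.52 + 72.925×4.68 + 67.483×3.50 = 113.15 + 341.29 + 236.19 = 690.63 W.
Ideal ⇒ P_in = P_out, so I_in = P_out/V_in = 690.63/240 = 2.88 A.

I_in ≈ 2.88 A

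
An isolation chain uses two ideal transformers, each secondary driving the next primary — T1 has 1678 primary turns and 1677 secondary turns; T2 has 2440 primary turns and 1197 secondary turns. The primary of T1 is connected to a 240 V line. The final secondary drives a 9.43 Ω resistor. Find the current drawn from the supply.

I_supply ≈ 6.12 A

After T1: V = 240.00 × 1677/1678 = 239.86 V.
After T2: V = 239.86 × 1197/2440 = 117.67 V.
I_load = 117.67/9.43 = 12.478 A, so P_out = 117.67 × 12.478 = 1468.3 W.
All ideal ⇒ P_in = P_out, so I_supply = 1468.3/240 = 6.12 A.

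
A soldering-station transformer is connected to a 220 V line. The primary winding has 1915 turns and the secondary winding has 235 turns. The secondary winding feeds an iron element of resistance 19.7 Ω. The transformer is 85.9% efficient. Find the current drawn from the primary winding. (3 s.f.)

V_s = 220 × 235/1915 = 26.997 V.
I_s = V_s/R = 26.997/19.7 = 1.3704 A.
P_out = V_s I_s = 26.997 × 1.3704 = 36.998 W.
P_in = P_out/η = 36.998/0.859 = 43.071 W.
I_p = P_in/V_p = 43.071/220 = 0.196 A.

I_p ≈ 0.196 A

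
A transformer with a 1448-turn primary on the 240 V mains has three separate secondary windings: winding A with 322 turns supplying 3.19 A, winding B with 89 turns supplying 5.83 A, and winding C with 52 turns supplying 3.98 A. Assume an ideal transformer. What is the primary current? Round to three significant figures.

I_p ≈ 1.21 A

V_A = 240 × 322/1448 = 53.370 V; V_B = 240 × 89/1448 = 14.751 V; V_C = 240 × 52/1448 = 8.6188 V.
P_out = V_A I_A + V_B I_B + V_C I_C = 53.370×3.19 + 14.751×5.83 + 8.6188×3.98 = 170.25 + 86.001 + 34.303 = 290.55 W.
Ideal ⇒ P_in = P_out, so I_p = P_out/V_p = 290.55/240 = 1.21 A.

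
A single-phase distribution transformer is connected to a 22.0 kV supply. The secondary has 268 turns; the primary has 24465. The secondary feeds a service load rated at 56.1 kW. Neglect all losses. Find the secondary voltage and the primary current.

V_s ≈ 241 V, I_p ≈ 2.55 A

V_s = V_p × N_s/N_p = 22000 × 268/24465 = 241.00 V.
I_s = P/V_s = 56100/241.00 = 232.78 A.
I_p = I_s × N_s/N_p = 232.78 × 268/24465 = 2.55 A.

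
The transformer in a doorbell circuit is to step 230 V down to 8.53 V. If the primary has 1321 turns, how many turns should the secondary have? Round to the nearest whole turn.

N_s/N_p = V_s/V_p, so N_s = 1321 × 8.53/230 = 49.0 ≈ 49 turns.

N_s = 49 turns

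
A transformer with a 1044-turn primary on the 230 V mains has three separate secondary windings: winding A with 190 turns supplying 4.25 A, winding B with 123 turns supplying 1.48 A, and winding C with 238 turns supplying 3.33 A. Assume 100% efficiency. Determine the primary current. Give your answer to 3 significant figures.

V_A = 230 × 190/1044 = 41.858 V; V_B = 230 × 123/1044 = 27.098 V; V_C = 230 × 238/1044 = 52.433 V.
P_out = V_A I_A + V_B I_B + V_C I_C = 41.858×4.25 + 27.098×1.48 + 52.433×3.33 = 177.90 + 40.105 + 174.60 = 392.60 W.
Ideal ⇒ P_in = P_out, so I_p = P_out/V_p = 392.60/230 = 1.71 A.

I_p ≈ 1.71 A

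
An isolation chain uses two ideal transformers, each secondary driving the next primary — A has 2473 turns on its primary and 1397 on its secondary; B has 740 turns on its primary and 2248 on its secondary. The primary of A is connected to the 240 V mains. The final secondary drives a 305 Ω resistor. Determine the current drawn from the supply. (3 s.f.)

After A: V = 240.00 × 1397/2473 = 135.58 V.
After B: V = 135.58 × 2248/740 = 411.86 V.
I_load = 411.86/305 = 1.3504 A, so P_out = 411.86 × 1.3504 = 556.16 W.
All ideal ⇒ P_in = P_out, so I_supply = 556.16/240 = 2.32 A.

I_supply ≈ 2.32 A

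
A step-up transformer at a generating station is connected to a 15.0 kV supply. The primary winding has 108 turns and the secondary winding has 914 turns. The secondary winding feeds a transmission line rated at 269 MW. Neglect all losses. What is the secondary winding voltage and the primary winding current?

V_s = V_p × N_s/N_p = 15000 × 914/108 = 126940 V.
I_s = P/V_s = 2.69×10^8/126940 = 2119.0 A.
I_p = I_s × N_s/N_p = 2119.0 × 914/108 = 17900 A.

V_s ≈ 127000 V, I_p ≈ 17900 A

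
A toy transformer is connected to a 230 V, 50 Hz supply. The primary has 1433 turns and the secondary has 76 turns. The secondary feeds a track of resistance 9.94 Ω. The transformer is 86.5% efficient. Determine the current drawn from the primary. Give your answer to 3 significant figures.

I_p ≈ 0.0752 A

V_s = 230 × 76/1433 = 12.198 V.
I_s = V_s/R = 12.198/9.94 = 1.2272 A.
P_out = V_s I_s = 12.198 × 1.2272 = 14.969 W.
P_in = P_out/η = 14.969/0.865 = 17.306 W.
I_p = P_in/V_p = 17.306/230 = 0.0752 A.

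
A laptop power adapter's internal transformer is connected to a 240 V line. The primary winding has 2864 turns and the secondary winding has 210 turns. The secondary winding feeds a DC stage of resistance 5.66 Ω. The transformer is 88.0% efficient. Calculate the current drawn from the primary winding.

V_s = 240 × 210/2864 = 17.598 V.
I_s = V_s/R = 17.598/5.66 = 3.1091 A.
P_out = V_s I_s = 17.598 × 3.1091 = 54.714 W.
P_in = P_out/η = 54.714/0.880 = 62.175 W.
I_p = P_in/V_p = 62.175/240 = 0.259 A.

I_p ≈ 0.259 A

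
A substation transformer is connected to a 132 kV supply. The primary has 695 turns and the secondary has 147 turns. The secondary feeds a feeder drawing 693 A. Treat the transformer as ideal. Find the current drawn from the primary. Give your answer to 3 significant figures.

For an ideal transformer I_p N_p = I_s N_s, so I_p = 693 × 147/695 = 147 A.

I_p ≈ 147 A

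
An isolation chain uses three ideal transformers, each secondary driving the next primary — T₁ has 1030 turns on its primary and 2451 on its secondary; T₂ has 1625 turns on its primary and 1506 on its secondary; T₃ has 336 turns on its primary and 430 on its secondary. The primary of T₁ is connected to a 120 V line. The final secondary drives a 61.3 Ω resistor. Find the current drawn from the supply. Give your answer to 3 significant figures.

I_supply ≈ 15.6 A

After T₁: V = 120.00 × 2451/1030 = 285.55 V.
After T₂: V = 285.55 × 1506/1625 = 264.64 V.
After T₃: V = 264.64 × 430/336 = 338.68 V.
I_load = 338.68/61.3 = 5.5249 A, so P_out = 338.68 × 5.5249 = 1871.2 W.
All ideal ⇒ P_in = P_out, so I_supply = 1871.2/120 = 15.6 A.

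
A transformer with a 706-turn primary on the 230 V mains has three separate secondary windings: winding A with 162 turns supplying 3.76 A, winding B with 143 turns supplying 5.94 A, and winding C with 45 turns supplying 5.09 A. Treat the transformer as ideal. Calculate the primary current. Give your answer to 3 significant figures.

I_p ≈ 2.39 A

V_A = 230 × 162/706 = 52.776 V; V_B = 230 × 143/706 = 46.586 V; V_C = 230 × 45/706 = 14.660 V.
P_out = V_A I_A + V_B I_B + V_C I_C = 52.776×3.76 + 46.586×5.94 + 14.660×5.09 = 198.44 + 276.72 + 74.620 = 549.78 W.
Ideal ⇒ P_in = P_out, so I_p = P_out/V_p = 549.78/230 = 2.39 A.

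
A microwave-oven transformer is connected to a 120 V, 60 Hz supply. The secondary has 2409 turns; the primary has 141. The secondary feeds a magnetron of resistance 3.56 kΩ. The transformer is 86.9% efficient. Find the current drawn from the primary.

I_p ≈ 11.3 A

V_s = 120 × 2409/141 = 2050.2 V.
I_s = V_s/R = 2050.2/3560 = 0.57590 A.
P_out = V_s I_s = 2050.2 × 0.57590 = 1180.7 W.
P_in = P_out/η = 1180.7/0.869 = 1358.7 W.
I_p = P_in/V_p = 1358.7/120 = 11.3 A.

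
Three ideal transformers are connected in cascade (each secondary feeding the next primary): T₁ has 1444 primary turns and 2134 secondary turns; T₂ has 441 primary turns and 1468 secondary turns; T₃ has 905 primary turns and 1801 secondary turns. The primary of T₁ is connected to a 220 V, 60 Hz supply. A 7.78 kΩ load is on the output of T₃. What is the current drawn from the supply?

I_supply ≈ 2.71 A

After T₁: V = 220.00 × 2134/1444 = 325.12 V.
After T₂: V = 325.12 × 1468/441 = 1082.3 V.
After T₃: V = 1082.3 × 1801/905 = 2153.8 V.
I_load = 2153.8/7780 = 0.27684 A, so P_out = 2153.8 × 0.27684 = 596.25 W.
All ideal ⇒ P_in = P_out, so I_supply = 596.25/220 = 2.71 A.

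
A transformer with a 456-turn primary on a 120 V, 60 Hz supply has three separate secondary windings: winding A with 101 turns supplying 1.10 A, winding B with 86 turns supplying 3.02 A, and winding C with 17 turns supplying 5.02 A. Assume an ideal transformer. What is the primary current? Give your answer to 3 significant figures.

V_A = 120 × 101/456 = 26.579 V; V_B = 120 × 86/456 = 22.632 V; V_C = 120 × 17/456 = 4.4737 V.
P_out = V_A I_A + V_B I_B + V_C I_C = 26.579×1.10 + 22.632×3.02 + 4.4737×5.02 = 29.237 + 68.347 + 22.458 = 120.04 W.
Ideal ⇒ P_in = P_out, so I_p = P_out/V_p = 120.04/120 = 1.00 A.

I_p ≈ 1.00 A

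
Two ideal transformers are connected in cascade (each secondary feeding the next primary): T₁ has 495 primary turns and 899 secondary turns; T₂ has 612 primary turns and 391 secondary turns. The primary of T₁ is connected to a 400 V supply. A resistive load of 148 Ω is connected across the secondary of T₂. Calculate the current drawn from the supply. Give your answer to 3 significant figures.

I_supply ≈ 3.64 A

Secondary of T₁: V = 400.00 × 899/495 = 726.46 V.
Secondary of T₂: V = 726.46 × 391/612 = 464.13 V.
I_load = 464.13/148 = 3.1360 A, so P_out = 464.13 × 3.1360 = 1455.5 W.
All ideal ⇒ P_in = P_out, so I_supply = 1455.5/400 = 3.64 A.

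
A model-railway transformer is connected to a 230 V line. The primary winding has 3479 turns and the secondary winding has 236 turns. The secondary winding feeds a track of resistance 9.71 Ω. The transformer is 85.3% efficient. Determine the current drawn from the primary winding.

V_s = 230 × 236/3479 = 15.602 V.
I_s = V_s/R = 15.602/9.71 = 1.6068 A.
P_out = V_s I_s = 15.602 × 1.6068 = 25.070 W.
P_in = P_out/η = 25.070/0.853 = 29.390 W.
I_p = P_in/V_p = 29.390/230 = 0.128 A.

I_p ≈ 0.128 A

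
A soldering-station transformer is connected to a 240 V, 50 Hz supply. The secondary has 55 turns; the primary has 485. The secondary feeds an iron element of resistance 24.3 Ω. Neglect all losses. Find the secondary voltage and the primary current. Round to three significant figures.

V_s ≈ 27.2 V, I_p ≈ 0.127 A

V_s = V_p × N_s/N_p = 240 × 55/485 = 27.216 V.
I_s = V_s/R = 27.216/24.3 = 1.1200 A.
I_p = I_s × N_s/N_p = 1.1200 × 55/485 = 0.127 A.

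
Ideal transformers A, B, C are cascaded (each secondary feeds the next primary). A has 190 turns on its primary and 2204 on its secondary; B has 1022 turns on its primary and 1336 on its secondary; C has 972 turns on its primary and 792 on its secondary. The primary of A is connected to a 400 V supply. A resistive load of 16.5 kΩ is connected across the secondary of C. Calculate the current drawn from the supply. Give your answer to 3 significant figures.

Secondary of A: V = 400.00 × 2204/190 = 4640.0 V.
Secondary of B: V = 4640.0 × 1336/1022 = 6065.6 V.
Secondary of C: V = 6065.6 × 792/972 = 4942.3 V.
I_load = 4942.3/16500 = 0.29954 A, so P_out = 4942.3 × 0.29954 = 1480.4 W.
All ideal ⇒ P_in = P_out, so I_supply = 1480.4/400 = 3.70 A.

I_supply ≈ 3.70 A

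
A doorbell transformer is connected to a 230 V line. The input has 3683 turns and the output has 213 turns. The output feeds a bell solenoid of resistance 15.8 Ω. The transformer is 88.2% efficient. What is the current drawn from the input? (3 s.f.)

V_out = 230 × 213/3683 = 13.302 V.
I_out = V_out/R = 13.302/15.8 = 0.84188 A.
P_out = V_out I_out = 13.302 × 0.84188 = 11.198 W.
P_in = P_out/η = 11.198/0.882 = 12.697 W.
I_in = P_in/V_in = 12.697/230 = 0.0552 A.

I_in ≈ 0.0552 A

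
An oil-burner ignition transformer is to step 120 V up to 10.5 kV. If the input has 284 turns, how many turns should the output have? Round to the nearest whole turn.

N_out/N_in = V_out/V_in, so N_out = 284 × 10500/120 = 24850.0 ≈ 24850 turns.

N_out = 24850 turns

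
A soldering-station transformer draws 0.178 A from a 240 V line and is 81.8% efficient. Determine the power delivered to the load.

P_in = V_p I_p = 240 × 0.178 = 42.720 W.
P_out = η P_in = 0.818 × 42.720 = 34.9 W.

P_out ≈ 34.9 W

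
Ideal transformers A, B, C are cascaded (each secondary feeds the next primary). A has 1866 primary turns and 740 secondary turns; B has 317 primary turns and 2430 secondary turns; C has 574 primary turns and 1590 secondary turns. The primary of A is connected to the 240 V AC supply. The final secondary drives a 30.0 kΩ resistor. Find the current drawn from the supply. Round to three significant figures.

I_supply ≈ 0.567 A

After A: V = 240.00 × 740/1866 = 95.177 V.
After B: V = 95.177 × 2430/317 = 729.59 V.
After C: V = 729.59 × 1590/574 = 2021.0 V.
I_load = 2021.0/30000 = 0.067366 A, so P_out = 2021.0 × 0.067366 = 136.15 W.
All ideal ⇒ P_in = P_out, so I_supply = 136.15/240 = 0.567 A.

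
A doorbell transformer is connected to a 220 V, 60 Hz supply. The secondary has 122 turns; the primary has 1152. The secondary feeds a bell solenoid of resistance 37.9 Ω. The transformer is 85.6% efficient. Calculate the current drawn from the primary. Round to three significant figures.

V_s = 220 × 122/1152 = 23.299 V.
I_s = V_s/R = 23.299/37.9 = 0.61474 A.
P_out = V_s I_s = 23.299 × 0.61474 = 14.323 W.
P_in = P_out/η = 14.323/0.856 = 16.732 W.
I_p = P_in/V_p = 16.732/220 = 0.0761 A.

I_p ≈ 0.0761 A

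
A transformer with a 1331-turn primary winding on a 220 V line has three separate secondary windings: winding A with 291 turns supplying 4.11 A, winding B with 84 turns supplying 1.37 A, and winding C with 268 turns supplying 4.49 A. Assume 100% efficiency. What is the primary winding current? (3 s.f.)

I_p ≈ 1.89 A

V_A = 220 × 291/1331 = 48.099 V; V_B = 220 × 84/1331 = 13.884 V; V_C = 220 × 268/1331 = 44.298 V.
P_out = V_A I_A + V_B I_B + V_C I_C = 48.099×4.11 + 13.884×1.37 + 44.298×4.49 = 197.69 + 19.021 + 198.90 = 415.60 W.
Ideal ⇒ P_in = P_out, so I_p = P_out/V_p = 415.60/220 = 1.89 A.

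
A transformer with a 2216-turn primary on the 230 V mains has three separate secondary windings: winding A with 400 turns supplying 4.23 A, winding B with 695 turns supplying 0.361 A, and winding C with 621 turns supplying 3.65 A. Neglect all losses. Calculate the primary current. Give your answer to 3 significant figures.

V_A = 230 × 400/2216 = 41.516 V; V_B = 230 × 695/2216 = 72.134 V; V_C = 230 × 621/2216 = 64.454 V.
P_out = V_A I_A + V_B I_B + V_C I_C = 41.516×4.23 + 72.134×0.361 + 64.454×3.65 = 175.61 + 26.041 + 235.26 = 436.91 W.
Ideal ⇒ P_in = P_out, so I_p = P_out/V_p = 436.91/230 = 1.90 A.

I_p ≈ 1.90 A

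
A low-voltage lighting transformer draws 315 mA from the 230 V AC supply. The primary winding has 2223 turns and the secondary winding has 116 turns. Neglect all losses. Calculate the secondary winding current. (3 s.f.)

I_s/I_p = N_p/N_s, so I_s = 0.315 × 2223/116 = 6.04 A.

I_s ≈ 6.04 A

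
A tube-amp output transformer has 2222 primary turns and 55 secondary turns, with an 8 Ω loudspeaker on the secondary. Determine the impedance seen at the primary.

Z_p ≈ 13100 Ω

Z_p = (N_p/N_s)² × Z_s = (2222/55)² × 8 = 13100 Ω.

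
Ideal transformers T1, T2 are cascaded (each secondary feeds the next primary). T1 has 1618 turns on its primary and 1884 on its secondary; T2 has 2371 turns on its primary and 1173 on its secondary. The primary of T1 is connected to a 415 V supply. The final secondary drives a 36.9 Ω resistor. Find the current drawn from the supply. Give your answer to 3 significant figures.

I_supply ≈ 3.73 A

Secondary of T1: V = 415.00 × 1884/1618 = 483.23 V.
Secondary of T2: V = 483.23 × 1173/2371 = 239.07 V.
I_load = 239.07/36.9 = 6.4787 A, so P_out = 239.07 × 6.4787 = 1548.8 W.
All ideal ⇒ P_in = P_out, so I_supply = 1548.8/415 = 3.73 A.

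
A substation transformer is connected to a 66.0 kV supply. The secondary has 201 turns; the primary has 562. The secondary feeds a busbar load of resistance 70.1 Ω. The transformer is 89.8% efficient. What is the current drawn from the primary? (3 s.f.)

V_s = 66000 × 201/562 = 23605 V.
I_s = V_s/R = 23605/70.1 = 336.73 A.
P_out = V_s I_s = 23605 × 336.73 = 7.9486×10^6 W.
P_in = P_out/η = 7.9486×10^6/0.898 = 8.8514×10^6 W.
I_p = P_in/V_p = 8.8514×10^6/66000 = 134 A.

I_p ≈ 134 A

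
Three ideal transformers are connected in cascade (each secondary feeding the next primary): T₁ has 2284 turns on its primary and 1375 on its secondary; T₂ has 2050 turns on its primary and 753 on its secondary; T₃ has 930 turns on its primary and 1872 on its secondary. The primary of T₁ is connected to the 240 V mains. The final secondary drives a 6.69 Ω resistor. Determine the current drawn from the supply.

I_supply ≈ 7.11 A

After T₁: V = 240.00 × 1375/2284 = 144.48 V.
After T₂: V = 144.48 × 753/2050 = 53.071 V.
After T₃: V = 53.071 × 1872/930 = 106.83 V.
I_load = 106.83/6.69 = 15.968 A, so P_out = 106.83 × 15.968 = 1705.8 W.
All ideal ⇒ P_in = P_out, so I_supply = 1705.8/240 = 7.11 A.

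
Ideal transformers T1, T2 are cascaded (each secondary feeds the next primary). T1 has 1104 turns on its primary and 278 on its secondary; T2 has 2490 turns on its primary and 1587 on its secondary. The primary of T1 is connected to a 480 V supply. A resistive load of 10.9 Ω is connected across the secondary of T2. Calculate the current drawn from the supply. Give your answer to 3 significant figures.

Secondary of T1: V = 480.00 × 278/1104 = 120.87 V.
Secondary of T2: V = 120.87 × 1587/2490 = 77.036 V.
I_load = 77.036/10.9 = 7.0675 A, so P_out = 77.036 × 7.0675 = 544.46 W.
All ideal ⇒ P_in = P_out, so I_supply = 544.46/480 = 1.13 A.

I_supply ≈ 1.13 A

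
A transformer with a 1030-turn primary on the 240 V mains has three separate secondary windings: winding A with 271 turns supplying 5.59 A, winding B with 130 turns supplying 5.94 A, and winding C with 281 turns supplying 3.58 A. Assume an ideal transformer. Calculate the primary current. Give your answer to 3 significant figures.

I_p ≈ 3.20 A

V_A = 240 × 271/1030 = 63.146 V; V_B = 240 × 130/1030 = 30.291 V; V_C = 240 × 281/1030 = 65.476 V.
P_out = V_A I_A + V_B I_B + V_C I_C = 63.146×5.59 + 30.291×5.94 + 65.476×3.58 = 352.98 + 179.93 + 234.40 = 767.32 W.
Ideal ⇒ P_in = P_out, so I_p = P_out/V_p = 767.32/240 = 3.20 A.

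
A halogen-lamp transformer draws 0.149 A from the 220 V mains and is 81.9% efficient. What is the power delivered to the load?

P_out ≈ 26.8 W

P_in = V_p I_p = 220 × 0.149 = 32.780 W.
P_out = η P_in = 0.819 × 32.780 = 26.8 W.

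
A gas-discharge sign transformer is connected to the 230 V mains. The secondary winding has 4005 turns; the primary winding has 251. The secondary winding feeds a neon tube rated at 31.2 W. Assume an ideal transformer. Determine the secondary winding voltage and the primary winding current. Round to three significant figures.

V_s ≈ 3670 V, I_p ≈ 0.136 A

V_s = V_p × N_s/N_p = 230 × 4005/251 = 3669.9 V.
I_s = P/V_s = 31.2/3669.9 = 0.0085015 A.
I_p = I_s × N_s/N_p = 0.0085015 × 4005/251 = 0.136 A.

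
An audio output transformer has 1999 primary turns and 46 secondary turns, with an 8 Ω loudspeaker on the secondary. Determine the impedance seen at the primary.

Z_p = (N_p/N_s)² × Z_s = (1999/46)² × 8 = 15100 Ω.

Z_p ≈ 15100 Ω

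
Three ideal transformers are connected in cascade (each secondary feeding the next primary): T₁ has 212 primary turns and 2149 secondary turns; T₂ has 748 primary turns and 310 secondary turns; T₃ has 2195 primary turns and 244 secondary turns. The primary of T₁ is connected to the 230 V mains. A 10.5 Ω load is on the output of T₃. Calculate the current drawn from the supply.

I_supply ≈ 4.78 A

After T₁: V = 230.00 × 2149/212 = 2331.5 V.
After T₂: V = 2331.5 × 310/748 = 966.25 V.
After T₃: V = 966.25 × 244/2195 = 107.41 V.
I_load = 107.41/10.5 = 10.230 A, so P_out = 107.41 × 10.230 = 1098.7 W.
All ideal ⇒ P_in = P_out, so I_supply = 1098.7/230 = 4.78 A.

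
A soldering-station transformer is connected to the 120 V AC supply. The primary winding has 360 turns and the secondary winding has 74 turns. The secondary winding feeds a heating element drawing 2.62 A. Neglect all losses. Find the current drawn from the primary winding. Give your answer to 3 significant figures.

For an ideal transformer I_p N_p = I_s N_s, so I_p = 2.62 × 74/360 = 0.539 A.

I_p ≈ 0.539 A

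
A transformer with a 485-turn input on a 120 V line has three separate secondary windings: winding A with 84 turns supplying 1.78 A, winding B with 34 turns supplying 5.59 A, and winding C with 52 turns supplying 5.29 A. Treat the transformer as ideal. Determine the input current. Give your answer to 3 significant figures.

V_A = 120 × 84/485 = 20.784 V; V_B = 120 × 34/485 = 8.4124 V; V_C = 120 × 52/485 = 12.866 V.
P_out = V_A I_A + V_B I_B + V_C I_C = 20.784×1.78 + 8.4124×5.59 + 12.866×5.29 = 36.995 + 47.025 + 68.061 = 152.08 W.
Ideal ⇒ P_in = P_out, so I_in = P_out/V_in = 152.08/120 = 1.27 A.

I_in ≈ 1.27 A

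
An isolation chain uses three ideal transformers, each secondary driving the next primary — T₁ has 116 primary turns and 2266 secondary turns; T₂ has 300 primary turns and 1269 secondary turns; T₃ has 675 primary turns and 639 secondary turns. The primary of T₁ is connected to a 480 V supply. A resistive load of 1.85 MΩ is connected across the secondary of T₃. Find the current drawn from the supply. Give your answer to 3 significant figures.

I_supply ≈ 1.59 A

Secondary of T₁: V = 480.00 × 2266/116 = 9376.6 V.
Secondary of T₂: V = 9376.6 × 1269/300 = 39663 V.
Secondary of T₃: V = 39663 × 639/675 = 37547 V.
I_load = 37547/(1.85×10^6) = 0.020296 A, so P_out = 37547 × 0.020296 = 762.06 W.
All ideal ⇒ P_in = P_out, so I_supply = 762.06/480 = 1.59 A.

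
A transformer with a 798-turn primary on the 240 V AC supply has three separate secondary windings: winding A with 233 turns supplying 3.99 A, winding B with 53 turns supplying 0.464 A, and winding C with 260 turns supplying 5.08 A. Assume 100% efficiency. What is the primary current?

I_p ≈ 2.85 A

V_A = 240 × 233/798 = 70.075 V; V_B = 240 × 53/798 = 15.940 V; V_C = 240 × 260/798 = 78.195 V.
P_out = V_A I_A + V_B I_B + V_C I_C = 70.075×3.99 + 15.940×0.464 + 78.195×5.08 = 279.60 + 7.3961 + 397.23 = 684.23 W.
Ideal ⇒ P_in = P_out, so I_p = P_out/V_p = 684.23/240 = 2.85 A.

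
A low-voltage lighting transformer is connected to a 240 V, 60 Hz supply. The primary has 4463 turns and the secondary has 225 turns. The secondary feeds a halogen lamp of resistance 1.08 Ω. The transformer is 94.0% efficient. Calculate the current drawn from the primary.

I_p ≈ 0.601 A

V_s = 240 × 225/4463 = 12.099 V.
I_s = V_s/R = 12.099/1.08 = 11.203 A.
P_out = V_s I_s = 12.099 × 11.203 = 135.55 W.
P_in = P_out/η = 135.55/0.940 = 144.21 W.
I_p = P_in/V_p = 144.21/240 = 0.601 A.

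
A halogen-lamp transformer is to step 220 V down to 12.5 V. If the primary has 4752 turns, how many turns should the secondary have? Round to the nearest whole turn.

N_s/N_p = V_s/V_p, so N_s = 4752 × 12.5/220 = 270.0 ≈ 270 turns.

N_s = 270 turns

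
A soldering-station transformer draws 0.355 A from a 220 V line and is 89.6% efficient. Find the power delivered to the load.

P_in = V_p I_p = 220 × 0.355 = 78.100 W.
P_out = η P_in = 0.896 × 78.100 = 70.0 W.

P_out ≈ 70.0 W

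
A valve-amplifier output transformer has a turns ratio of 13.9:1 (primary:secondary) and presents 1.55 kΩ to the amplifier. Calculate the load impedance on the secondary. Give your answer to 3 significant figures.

Z_s = Z_p/(N_p/N_s)² = 1550/13.9² = 8.02 Ω.

Z_s ≈ 8.02 Ω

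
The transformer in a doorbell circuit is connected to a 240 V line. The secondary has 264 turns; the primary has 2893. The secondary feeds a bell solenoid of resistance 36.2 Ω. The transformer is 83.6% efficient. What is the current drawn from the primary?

I_p ≈ 0.0660 A

V_s = 240 × 264/2893 = 21.901 V.
I_s = V_s/R = 21.901/36.2 = 0.60500 A.
P_out = V_s I_s = 21.901 × 0.60500 = 13.250 W.
P_in = P_out/η = 13.250/0.836 = 15.850 W.
I_p = P_in/V_p = 15.850/240 = 0.0660 A.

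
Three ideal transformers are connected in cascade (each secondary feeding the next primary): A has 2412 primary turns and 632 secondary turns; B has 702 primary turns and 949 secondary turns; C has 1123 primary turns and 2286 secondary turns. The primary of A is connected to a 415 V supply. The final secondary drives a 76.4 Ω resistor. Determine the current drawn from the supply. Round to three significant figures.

After A: V = 415.00 × 632/2412 = 108.74 V.
After B: V = 108.74 × 949/702 = 147.00 V.
After C: V = 147.00 × 2286/1123 = 299.24 V.
I_load = 299.24/76.4 = 3.9167 A, so P_out = 299.24 × 3.9167 = 1172.0 W.
All ideal ⇒ P_in = P_out, so I_supply = 1172.0/415 = 2.82 A.

I_supply ≈ 2.82 A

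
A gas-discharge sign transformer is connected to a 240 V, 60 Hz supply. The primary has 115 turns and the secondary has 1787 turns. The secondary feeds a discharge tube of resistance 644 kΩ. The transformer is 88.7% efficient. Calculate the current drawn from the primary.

V_s = 240 × 1787/115 = 3729.4 V.
I_s = V_s/R = 3729.4/644000 = 0.0057910 A.
P_out = V_s I_s = 3729.4 × 0.0057910 = 21.597 W.
P_in = P_out/η = 21.597/0.887 = 24.348 W.
I_p = P_in/V_p = 24.348/240 = 0.101 A.

I_p ≈ 0.101 A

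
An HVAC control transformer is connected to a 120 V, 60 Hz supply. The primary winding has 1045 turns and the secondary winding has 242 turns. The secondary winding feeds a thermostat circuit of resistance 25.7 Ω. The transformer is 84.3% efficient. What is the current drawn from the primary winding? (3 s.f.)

V_s = 120 × 242/1045 = 27.789 V.
I_s = V_s/R = 27.789/25.7 = 1.0813 A.
P_out = V_s I_s = 27.789 × 1.0813 = 30.049 W.
P_in = P_out/η = 30.049/0.843 = 35.645 W.
I_p = P_in/V_p = 35.645/120 = 0.297 A.

I_p ≈ 0.297 A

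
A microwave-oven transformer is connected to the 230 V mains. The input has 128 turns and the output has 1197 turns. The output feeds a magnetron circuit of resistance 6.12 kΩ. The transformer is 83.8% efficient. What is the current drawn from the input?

I_in ≈ 3.92 A

V_out = 230 × 1197/128 = 2150.9 V.
I_out = V_out/R = 2150.9/6120 = 0.35145 A.
P_out = V_out I_out = 2150.9 × 0.35145 = 755.91 W.
P_in = P_out/η = 755.91/0.838 = 902.05 W.
I_in = P_in/V_in = 902.05/230 = 3.92 A.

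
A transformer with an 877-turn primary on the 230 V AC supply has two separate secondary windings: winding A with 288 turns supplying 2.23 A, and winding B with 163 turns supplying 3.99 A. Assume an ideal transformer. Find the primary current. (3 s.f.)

I_p ≈ 1.47 A

V_A = 230 × 288/877 = 75.530 V; V_B = 230 × 163/877 = 42.748 V.
P_out = V_A I_A + V_B I_B = 75.530×2.23 + 42.748×3.99 = 168.43 + 170.56 = 339.00 W.
Ideal ⇒ P_in = P_out, so I_p = P_out/V_p = 339.00/230 = 1.47 A.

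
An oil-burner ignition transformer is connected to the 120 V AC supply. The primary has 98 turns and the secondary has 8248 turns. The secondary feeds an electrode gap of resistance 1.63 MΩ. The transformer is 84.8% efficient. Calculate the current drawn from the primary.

I_p ≈ 0.615 A

V_s = 120 × 8248/98 = 10100 V.
I_s = V_s/R = 10100/(1.63×10^6) = 0.0061961 A.
P_out = V_s I_s = 10100 × 0.0061961 = 62.578 W.
P_in = P_out/η = 62.578/0.848 = 73.795 W.
I_p = P_in/V_p = 73.795/120 = 0.615 A.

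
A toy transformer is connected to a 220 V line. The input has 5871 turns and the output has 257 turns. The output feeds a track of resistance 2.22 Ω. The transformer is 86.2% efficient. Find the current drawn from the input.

V_out = 220 × 257/5871 = 9.6304 V.
I_out = V_out/R = 9.6304/2.22 = 4.3380 A.
P_out = V_out I_out = 9.6304 × 4.3380 = 41.777 W.
P_in = P_out/η = 41.777/0.862 = 48.465 W.
I_in = P_in/V_in = 48.465/220 = 0.220 A.

I_in ≈ 0.220 A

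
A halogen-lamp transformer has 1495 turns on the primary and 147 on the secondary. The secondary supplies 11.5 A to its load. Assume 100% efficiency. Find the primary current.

I_p ≈ 1.13 A

For an ideal transformer I_p/I_s = N_s/N_p, so I_p = 11.5 × 147/1495 = 1.13 A.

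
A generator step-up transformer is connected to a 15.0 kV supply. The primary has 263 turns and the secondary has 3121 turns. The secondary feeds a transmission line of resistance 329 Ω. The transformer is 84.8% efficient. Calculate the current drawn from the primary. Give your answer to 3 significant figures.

V_s = 15000 × 3121/263 = 178000 V.
I_s = V_s/R = 178000/329 = 541.04 A.
P_out = V_s I_s = 178000 × 541.04 = 9.6308×10^7 W.
P_in = P_out/η = 9.6308×10^7/0.848 = 1.1357×10^8 W.
I_p = P_in/V_p = 1.1357×10^8/15000 = 7570 A.

I_p ≈ 7570 A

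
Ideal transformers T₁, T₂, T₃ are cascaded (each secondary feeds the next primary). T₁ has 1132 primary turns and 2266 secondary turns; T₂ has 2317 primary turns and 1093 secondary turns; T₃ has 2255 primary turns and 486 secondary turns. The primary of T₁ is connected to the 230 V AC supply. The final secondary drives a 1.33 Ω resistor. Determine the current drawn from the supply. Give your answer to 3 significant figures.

I_supply ≈ 7.16 A

After T₁: V = 230.00 × 2266/1132 = 460.41 V.
After T₂: V = 460.41 × 1093/2317 = 217.19 V.
After T₃: V = 217.19 × 486/2255 = 46.809 V.
I_load = 46.809/1.33 = 35.194 A, so P_out = 46.809 × 35.194 = 1647.4 W.
All ideal ⇒ P_in = P_out, so I_supply = 1647.4/230 = 7.16 A.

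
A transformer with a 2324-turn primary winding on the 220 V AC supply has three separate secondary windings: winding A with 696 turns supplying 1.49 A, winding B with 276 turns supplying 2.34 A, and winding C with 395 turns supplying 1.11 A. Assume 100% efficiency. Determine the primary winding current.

I_p ≈ 0.913 A

V_A = 220 × 696/2324 = 65.886 V; V_B = 220 × 276/2324 = 26.127 V; V_C = 220 × 395/2324 = 37.392 V.
P_out = V_A I_A + V_B I_B + V_C I_C = 65.886×1.49 + 26.127×2.34 + 37.392×1.11 = 98.171 + 61.138 + 41.506 = 200.81 W.
Ideal ⇒ P_in = P_out, so I_p = P_out/V_p = 200.81/220 = 0.913 A.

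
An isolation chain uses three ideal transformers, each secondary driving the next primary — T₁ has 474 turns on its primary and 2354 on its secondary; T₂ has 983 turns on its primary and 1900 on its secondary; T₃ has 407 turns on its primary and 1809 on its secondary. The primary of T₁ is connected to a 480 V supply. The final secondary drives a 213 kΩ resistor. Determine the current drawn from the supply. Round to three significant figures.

I_supply ≈ 4.10 A

Secondary of T₁: V = 480.00 × 2354/474 = 2383.8 V.
Secondary of T₂: V = 2383.8 × 1900/983 = 4607.5 V.
Secondary of T₃: V = 4607.5 × 1809/407 = 20479 V.
I_load = 20479/213000 = 0.096147 A, so P_out = 20479 × 0.096147 = 1969.0 W.
All ideal ⇒ P_in = P_out, so I_supply = 1969.0/480 = 4.10 A.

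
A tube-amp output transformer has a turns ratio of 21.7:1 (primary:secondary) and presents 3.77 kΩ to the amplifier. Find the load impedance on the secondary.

Z_s ≈ 8.01 Ω

Z_s = Z_p/(N_p/N_s)² = 3770/21.7² = 8.01 Ω.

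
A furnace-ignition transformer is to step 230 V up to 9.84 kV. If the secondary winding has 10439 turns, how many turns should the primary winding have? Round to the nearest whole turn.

N_p = 244 turns

N_p/N_s = V_p/V_s, so N_p = 10439 × 230/9840 = 244.0 ≈ 244 turns.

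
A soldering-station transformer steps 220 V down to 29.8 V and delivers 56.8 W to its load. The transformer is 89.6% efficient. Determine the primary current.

P_in = P_out/η = 56.8/0.896 = 63.393 W.
I_p = P_in/V_p = 63.393/220 = 0.288 A.

I_p ≈ 0.288 A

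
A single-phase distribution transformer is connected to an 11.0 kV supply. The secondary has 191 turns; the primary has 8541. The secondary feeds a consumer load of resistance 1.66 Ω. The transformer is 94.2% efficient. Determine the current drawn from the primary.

V_s = 11000 × 191/8541 = 245.99 V.
I_s = V_s/R = 245.99/1.66 = 148.19 A.
P_out = V_s I_s = 245.99 × 148.19 = 36452 W.
P_in = P_out/η = 36452/0.942 = 38697 W.
I_p = P_in/V_p = 38697/11000 = 3.52 A.

I_p ≈ 3.52 A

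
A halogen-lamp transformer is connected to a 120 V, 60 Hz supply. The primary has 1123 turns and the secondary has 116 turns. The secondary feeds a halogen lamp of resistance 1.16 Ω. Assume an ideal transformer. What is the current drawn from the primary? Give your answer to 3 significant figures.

I_p ≈ 1.10 A

V_s = V_p × N_s/N_p = 120 × 116/1123 = 12.395 V.
I_s = V_s/R = 12.395/1.16 = 10.686 A.
For an ideal transformer I_p N_p = I_s N_s, so I_p = 10.686 × 116/1123 = 1.10 A.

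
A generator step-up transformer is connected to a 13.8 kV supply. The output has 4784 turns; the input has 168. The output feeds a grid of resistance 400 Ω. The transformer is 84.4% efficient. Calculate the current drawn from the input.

I_in ≈ 33100 A

V_out = 13800 × 4784/168 = 392970 V.
I_out = V_out/R = 392970/400 = 982.43 A.
P_out = V_out I_out = 392970 × 982.43 = 3.8607×10^8 W.
P_in = P_out/η = 3.8607×10^8/0.844 = 4.5742×10^8 W.
I_in = P_in/V_in = 4.5742×10^8/13800 = 33100 A.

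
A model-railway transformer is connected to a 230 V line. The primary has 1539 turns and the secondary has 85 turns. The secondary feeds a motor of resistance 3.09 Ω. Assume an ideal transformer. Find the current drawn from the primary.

V_s = V_p × N_s/N_p = 230 × 85/1539 = 12.703 V.
I_s = V_s/R = 12.703/3.09 = 4.1110 A.
For an ideal transformer I_p N_p = I_s N_s, so I_p = 4.1110 × 85/1539 = 0.227 A.

I_p ≈ 0.227 A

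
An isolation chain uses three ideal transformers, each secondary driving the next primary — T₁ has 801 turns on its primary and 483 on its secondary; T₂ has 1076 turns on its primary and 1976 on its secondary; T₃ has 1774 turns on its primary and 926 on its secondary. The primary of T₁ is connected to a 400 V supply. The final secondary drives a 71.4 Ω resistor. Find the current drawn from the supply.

Secondary of T₁: V = 400.00 × 483/801 = 241.20 V.
Secondary of T₂: V = 241.20 × 1976/1076 = 442.94 V.
Secondary of T₃: V = 442.94 × 926/1774 = 231.21 V.
I_load = 231.21/71.4 = 3.2382 A, so P_out = 231.21 × 3.2382 = 748.71 W.
All ideal ⇒ P_in = P_out, so I_supply = 748.71/400 = 1.87 A.

I_supply ≈ 1.87 A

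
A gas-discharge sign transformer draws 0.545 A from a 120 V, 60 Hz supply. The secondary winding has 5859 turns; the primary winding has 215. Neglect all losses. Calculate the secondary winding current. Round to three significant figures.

I_s/I_p = N_p/N_s, so I_s = 0.545 × 215/5859 = 0.0200 A.

I_s ≈ 0.0200 A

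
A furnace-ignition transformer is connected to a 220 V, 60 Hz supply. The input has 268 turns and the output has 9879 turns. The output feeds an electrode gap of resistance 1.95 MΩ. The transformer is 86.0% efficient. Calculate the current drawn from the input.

I_in ≈ 0.178 A

V_out = 220 × 9879/268 = 8109.6 V.
I_out = V_out/R = 8109.6/(1.95×10^6) = 0.0041588 A.
P_out = V_out I_out = 8109.6 × 0.0041588 = 33.726 W.
P_in = P_out/η = 33.726/0.860 = 39.216 W.
I_in = P_in/V_in = 39.216/220 = 0.178 A.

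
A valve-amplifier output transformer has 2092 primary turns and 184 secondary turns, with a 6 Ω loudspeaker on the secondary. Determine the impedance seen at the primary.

Z_p ≈ 776 Ω

Z_p = (N_p/N_s)² × Z_s = (2092/184)² × 6 = 776 Ω.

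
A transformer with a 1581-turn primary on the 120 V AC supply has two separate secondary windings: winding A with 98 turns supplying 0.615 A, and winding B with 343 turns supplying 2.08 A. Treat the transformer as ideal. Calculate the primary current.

I_p ≈ 0.489 A

V_A = 120 × 98/1581 = 7.4383 V; V_B = 120 × 343/1581 = 26.034 V.
P_out = V_A I_A + V_B I_B = 7.4383×0.615 + 26.034×2.08 = 4.5746 + 54.151 = 58.726 W.
Ideal ⇒ P_in = P_out, so I_p = P_out/V_p = 58.726/120 = 0.489 A.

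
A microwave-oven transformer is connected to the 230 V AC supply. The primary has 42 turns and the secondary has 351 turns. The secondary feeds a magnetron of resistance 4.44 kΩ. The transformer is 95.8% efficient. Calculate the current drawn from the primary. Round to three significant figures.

I_p ≈ 3.78 A

V_s = 230 × 351/42 = 1922.1 V.
I_s = V_s/R = 1922.1/4440 = 0.43292 A.
P_out = V_s I_s = 1922.1 × 0.43292 = 832.12 W.
P_in = P_out/η = 832.12/0.958 = 868.61 W.
I_p = P_in/V_p = 868.61/230 = 3.78 A.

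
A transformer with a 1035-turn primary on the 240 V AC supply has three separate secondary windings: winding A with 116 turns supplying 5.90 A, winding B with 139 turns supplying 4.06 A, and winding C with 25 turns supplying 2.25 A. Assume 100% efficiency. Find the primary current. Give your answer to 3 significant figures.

I_p ≈ 1.26 A

V_A = 240 × 116/1035 = 26.899 V; V_B = 240 × 139/1035 = 32.232 V; V_C = 240 × 25/1035 = 5.7971 V.
P_out = V_A I_A + V_B I_B + V_C I_C = 26.899×5.90 + 32.232×4.06 + 5.7971×2.25 = 158.70 + 130.86 + 13.043 = 302.61 W.
Ideal ⇒ P_in = P_out, so I_p = P_out/V_p = 302.61/240 = 1.26 A.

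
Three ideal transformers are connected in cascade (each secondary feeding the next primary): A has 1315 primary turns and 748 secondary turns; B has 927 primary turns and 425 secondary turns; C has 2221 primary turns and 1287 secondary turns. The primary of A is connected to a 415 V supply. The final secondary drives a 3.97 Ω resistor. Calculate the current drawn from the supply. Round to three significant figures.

After A: V = 415.00 × 748/1315 = 236.06 V.
After B: V = 236.06 × 425/927 = 108.23 V.
After C: V = 108.23 × 1287/2221 = 62.714 V.
I_load = 62.714/3.97 = 15.797 A, so P_out = 62.714 × 15.797 = 990.69 W.
All ideal ⇒ P_in = P_out, so I_supply = 990.69/415 = 2.39 A.

I_supply ≈ 2.39 A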